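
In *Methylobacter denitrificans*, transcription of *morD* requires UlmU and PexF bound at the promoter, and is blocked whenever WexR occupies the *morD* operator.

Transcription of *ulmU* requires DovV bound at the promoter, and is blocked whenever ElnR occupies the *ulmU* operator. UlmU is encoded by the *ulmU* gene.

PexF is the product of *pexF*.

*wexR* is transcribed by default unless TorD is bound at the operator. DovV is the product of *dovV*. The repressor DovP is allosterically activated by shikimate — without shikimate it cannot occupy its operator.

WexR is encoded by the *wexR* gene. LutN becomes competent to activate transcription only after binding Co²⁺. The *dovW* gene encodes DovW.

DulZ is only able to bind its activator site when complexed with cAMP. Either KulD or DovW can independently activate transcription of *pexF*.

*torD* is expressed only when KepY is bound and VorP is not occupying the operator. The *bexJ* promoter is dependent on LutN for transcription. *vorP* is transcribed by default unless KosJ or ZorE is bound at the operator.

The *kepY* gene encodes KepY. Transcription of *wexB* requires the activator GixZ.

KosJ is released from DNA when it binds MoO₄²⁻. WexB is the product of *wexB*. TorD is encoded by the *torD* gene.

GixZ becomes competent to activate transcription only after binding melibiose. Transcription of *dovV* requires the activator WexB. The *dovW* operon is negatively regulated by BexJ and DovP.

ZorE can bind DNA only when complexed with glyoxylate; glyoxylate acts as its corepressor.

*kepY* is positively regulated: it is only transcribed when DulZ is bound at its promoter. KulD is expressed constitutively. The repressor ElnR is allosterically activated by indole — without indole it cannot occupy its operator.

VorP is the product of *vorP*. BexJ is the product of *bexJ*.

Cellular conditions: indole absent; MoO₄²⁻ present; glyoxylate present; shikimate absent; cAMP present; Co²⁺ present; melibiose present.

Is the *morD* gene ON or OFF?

ON

Indole is absent, so ElnR is inactive.
Melibiose is present, so GixZ is active.
No repressor is bound and GixZ is active, so *wexB* is transcribed.
So WexB is produced and active.
No repressor is bound and WexB is active, so *dovV* is transcribed.
So DovV is produced and active.
No repressor is bound and DovV is active, so *ulmU* is transcribed.
So UlmU is produced and active.
cAMP is present, so DulZ is active.
No repressor is bound and DulZ is active, so *kepY* is transcribed.
So KepY is produced and active.
MoO₄²⁻ is present, so KosJ is inactive.
Glyoxylate is present, so ZorE is active.
With repressor ZorE bound, *vorP* is not transcribed.
So VorP is not produced.
No repressor is bound and KepY is active, so *torD* is transcribed.
So TorD is produced and active.
With repressor TorD bound, *wexR* is not transcribed.
So WexR is not produced.
KulD is produced constitutively and is active.
Co²⁺ is present, so LutN is active.
No repressor is bound and LutN is active, so *bexJ* is transcribed.
So BexJ is produced and active.
Shikimate is absent, so DovP is inactive.
With repressor BexJ bound, *dovW* is not transcribed.
So DovW is not produced.
Activator KulD is present, so *pexF* is transcribed.
So PexF is produced and active.
No repressor is bound and UlmU and PexF are active, so *morD* is transcribed.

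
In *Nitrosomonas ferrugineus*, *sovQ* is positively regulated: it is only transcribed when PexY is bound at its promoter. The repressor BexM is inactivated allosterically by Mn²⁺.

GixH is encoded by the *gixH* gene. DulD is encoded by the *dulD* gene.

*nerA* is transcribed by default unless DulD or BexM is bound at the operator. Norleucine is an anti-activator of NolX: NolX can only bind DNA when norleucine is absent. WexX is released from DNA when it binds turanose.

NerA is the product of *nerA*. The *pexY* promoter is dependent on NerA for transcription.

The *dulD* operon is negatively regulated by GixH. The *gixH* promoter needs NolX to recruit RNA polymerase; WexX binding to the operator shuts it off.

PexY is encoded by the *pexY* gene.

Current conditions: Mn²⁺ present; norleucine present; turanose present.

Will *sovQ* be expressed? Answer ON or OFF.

OFF

Norleucine is present, so NolX is inactive.
Turanose is present, so WexX is inactive.
Required activator NolX is absent, so *gixH* is not transcribed.
So GixH is not produced.
With no repressor bound, *dulD* is transcribed.
So DulD is produced and active.
Mn²⁺ is present, so BexM is inactive.
With repressor DulD bound, *nerA* is not transcribed.
So NerA is not produced.
Required activator NerA is absent, so *pexY* is not transcribed.
So PexY is not produced.
Required activator PexY is absent, so *sovQ* is not transcribed.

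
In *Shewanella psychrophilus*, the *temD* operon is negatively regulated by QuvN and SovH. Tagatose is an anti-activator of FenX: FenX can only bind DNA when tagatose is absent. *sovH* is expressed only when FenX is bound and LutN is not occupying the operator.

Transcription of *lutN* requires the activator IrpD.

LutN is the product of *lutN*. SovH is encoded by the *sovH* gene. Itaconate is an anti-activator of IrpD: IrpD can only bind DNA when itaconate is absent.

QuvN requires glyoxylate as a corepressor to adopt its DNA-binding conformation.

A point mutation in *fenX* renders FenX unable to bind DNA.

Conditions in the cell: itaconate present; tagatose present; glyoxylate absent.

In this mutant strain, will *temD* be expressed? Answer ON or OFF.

Glyoxylate is absent, so QuvN is inactive.
Itaconate is present, so IrpD is inactive.
Required activator IrpD is absent, so *lutN* is not transcribed.
So LutN is not produced.
FenX is non-functional in this strain, so it has no effect.
Required activator FenX is absent, so *sovH* is not transcribed.
So SovH is not produced.
With no repressor bound, *temD* is transcribed.

ON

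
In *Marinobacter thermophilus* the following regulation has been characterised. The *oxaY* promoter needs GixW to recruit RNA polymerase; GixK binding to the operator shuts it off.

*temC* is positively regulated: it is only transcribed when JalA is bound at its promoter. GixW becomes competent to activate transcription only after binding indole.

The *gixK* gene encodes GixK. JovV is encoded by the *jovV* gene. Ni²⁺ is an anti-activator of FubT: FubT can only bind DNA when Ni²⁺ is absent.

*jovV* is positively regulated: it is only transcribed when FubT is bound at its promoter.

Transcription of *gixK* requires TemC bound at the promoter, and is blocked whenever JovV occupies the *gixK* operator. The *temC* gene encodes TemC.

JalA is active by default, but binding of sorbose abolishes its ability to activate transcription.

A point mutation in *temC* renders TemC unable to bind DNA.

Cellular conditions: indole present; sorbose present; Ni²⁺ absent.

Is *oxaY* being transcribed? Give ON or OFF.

ON

Indole is present, so GixW is active.
TemC is non-functional in this strain, so it has no effect.
Ni²⁺ is absent, so FubT is active.
No repressor is bound and FubT is active, so *jovV* is transcribed.
So JovV is produced and active.
With repressor JovV bound, *gixK* is not transcribed.
So GixK is not produced.
No repressor is bound and GixW is active, so *oxaY* is transcribed.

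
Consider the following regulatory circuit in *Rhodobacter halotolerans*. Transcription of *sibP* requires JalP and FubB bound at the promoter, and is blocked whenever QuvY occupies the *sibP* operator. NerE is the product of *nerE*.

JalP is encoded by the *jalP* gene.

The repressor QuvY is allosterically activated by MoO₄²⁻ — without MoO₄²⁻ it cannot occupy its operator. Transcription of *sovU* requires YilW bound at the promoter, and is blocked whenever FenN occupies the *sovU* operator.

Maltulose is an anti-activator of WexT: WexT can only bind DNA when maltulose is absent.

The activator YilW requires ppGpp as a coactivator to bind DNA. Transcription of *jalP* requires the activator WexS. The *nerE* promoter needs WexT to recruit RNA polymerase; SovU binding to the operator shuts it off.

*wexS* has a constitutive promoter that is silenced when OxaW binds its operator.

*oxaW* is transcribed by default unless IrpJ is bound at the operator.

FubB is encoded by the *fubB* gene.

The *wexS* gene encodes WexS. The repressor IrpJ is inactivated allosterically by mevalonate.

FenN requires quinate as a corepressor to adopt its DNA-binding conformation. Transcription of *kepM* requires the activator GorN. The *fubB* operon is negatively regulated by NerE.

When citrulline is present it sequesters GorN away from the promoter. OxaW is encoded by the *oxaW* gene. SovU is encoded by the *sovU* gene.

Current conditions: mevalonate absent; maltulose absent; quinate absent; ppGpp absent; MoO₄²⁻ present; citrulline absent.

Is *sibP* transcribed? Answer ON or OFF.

MoO₄²⁻ is present, so QuvY is active.
Mevalonate is absent, so IrpJ is active.
With repressor IrpJ bound, *oxaW* is not transcribed.
So OxaW is not produced.
With no repressor bound, *wexS* is transcribed.
So WexS is produced and active.
No repressor is bound and WexS is active, so *jalP* is transcribed.
So JalP is produced and active.
Quinate is absent, so FenN is inactive.
ppGpp is absent, so YilW is inactive.
Required activator YilW is absent, so *sovU* is not transcribed.
So SovU is not produced.
Maltulose is absent, so WexT is active.
No repressor is bound and WexT is active, so *nerE* is transcribed.
So NerE is produced and active.
With repressor NerE bound, *fubB* is not transcribed.
So FubB is not produced.
With repressor QuvY bound, *sibP* is not transcribed.

OFF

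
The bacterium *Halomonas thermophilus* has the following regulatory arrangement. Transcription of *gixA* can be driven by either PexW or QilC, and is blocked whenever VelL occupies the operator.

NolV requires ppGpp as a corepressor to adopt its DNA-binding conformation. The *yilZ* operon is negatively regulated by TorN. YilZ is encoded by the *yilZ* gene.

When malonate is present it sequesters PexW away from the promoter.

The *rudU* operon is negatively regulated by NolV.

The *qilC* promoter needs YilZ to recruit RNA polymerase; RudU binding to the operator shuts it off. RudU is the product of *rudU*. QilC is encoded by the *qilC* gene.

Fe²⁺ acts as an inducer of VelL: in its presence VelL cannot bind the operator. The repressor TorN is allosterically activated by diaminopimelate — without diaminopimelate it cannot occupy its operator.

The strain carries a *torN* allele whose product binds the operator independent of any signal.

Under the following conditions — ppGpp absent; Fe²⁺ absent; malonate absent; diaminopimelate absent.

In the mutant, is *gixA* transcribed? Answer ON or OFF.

OFF

Fe²⁺ is absent, so VelL is active.
Malonate is absent, so PexW is active.
TorN is constitutively active in this strain.
With repressor TorN bound, *yilZ* is not transcribed.
So YilZ is not produced.
ppGpp is absent, so NolV is inactive.
With no repressor bound, *rudU* is transcribed.
So RudU is produced and active.
With repressor RudU bound, *qilC* is not transcribed.
So QilC is not produced.
With repressor VelL bound, *gixA* is not transcribed.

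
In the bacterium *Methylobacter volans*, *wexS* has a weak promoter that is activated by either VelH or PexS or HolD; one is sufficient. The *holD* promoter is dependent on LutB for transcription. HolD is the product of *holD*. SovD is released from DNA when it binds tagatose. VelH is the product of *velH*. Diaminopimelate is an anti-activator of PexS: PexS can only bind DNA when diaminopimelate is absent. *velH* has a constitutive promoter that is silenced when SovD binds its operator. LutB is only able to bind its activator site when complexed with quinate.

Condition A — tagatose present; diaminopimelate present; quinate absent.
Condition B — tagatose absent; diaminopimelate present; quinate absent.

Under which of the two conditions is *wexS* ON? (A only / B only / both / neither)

Condition A:
Tagatose is present, so SovD is inactive.
With no repressor bound, *velH* is transcribed.
So VelH is produced and active.
Diaminopimelate is present, so PexS is inactive.
Quinate is absent, so LutB is inactive.
Required activator LutB is absent, so *holD* is not transcribed.
So HolD is not produced.
Activator VelH is present, so *wexS* is transcribed.
→ *wexS* is ON in A.
Condition B:
Tagatose is absent, so SovD is active.
With repressor SovD bound, *velH* is not transcribed.
So VelH is not produced.
Diaminopimelate is present, so PexS is inactive.
Quinate is absent, so LutB is inactive.
Required activator LutB is absent, so *holD* is not transcribed.
So HolD is not produced.
No activator is available at the *wexS* promoter, so *wexS* is not transcribed.
→ *wexS* is OFF in B.

A only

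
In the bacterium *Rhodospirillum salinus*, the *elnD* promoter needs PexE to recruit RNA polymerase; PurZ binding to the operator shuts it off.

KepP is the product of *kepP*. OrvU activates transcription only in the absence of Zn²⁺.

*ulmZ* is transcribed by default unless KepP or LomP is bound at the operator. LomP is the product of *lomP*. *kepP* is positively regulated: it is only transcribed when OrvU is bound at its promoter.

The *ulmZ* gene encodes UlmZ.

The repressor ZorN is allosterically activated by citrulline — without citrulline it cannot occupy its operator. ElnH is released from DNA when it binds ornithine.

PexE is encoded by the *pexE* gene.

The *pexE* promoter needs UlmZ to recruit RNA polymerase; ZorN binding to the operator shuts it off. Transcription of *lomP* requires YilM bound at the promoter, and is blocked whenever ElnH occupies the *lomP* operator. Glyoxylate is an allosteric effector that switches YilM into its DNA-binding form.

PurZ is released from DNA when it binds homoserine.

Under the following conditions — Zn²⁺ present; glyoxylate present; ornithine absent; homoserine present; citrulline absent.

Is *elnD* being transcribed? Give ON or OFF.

ON

Citrulline is absent, so ZorN is inactive.
Zn²⁺ is present, so OrvU is inactive.
Required activator OrvU is absent, so *kepP* is not transcribed.
So KepP is not produced.
Ornithine is absent, so ElnH is active.
Glyoxylate is present, so YilM is active.
With repressor ElnH bound, *lomP* is not transcribed.
So LomP is not produced.
With no repressor bound, *ulmZ* is transcribed.
So UlmZ is produced and active.
No repressor is bound and UlmZ is active, so *pexE* is transcribed.
So PexE is produced and active.
Homoserine is present, so PurZ is inactive.
No repressor is bound and PexE is active, so *elnD* is transcribed.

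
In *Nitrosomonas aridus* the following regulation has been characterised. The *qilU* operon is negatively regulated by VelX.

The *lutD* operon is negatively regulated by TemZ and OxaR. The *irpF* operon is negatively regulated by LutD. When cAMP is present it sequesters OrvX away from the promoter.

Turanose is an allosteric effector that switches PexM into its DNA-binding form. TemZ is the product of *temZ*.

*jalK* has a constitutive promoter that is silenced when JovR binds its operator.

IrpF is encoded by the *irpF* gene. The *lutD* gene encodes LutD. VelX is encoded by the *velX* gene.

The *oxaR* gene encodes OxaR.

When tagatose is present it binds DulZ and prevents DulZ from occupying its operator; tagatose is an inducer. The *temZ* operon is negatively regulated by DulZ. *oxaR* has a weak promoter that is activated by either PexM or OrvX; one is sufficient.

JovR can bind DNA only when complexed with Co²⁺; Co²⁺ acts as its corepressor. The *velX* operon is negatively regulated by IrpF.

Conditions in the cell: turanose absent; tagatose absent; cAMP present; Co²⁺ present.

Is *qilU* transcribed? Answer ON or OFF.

OFF

Tagatose is absent, so DulZ is active.
With repressor DulZ bound, *temZ* is not transcribed.
So TemZ is not produced.
Turanose is absent, so PexM is inactive.
cAMP is present, so OrvX is inactive.
No activator is available at the *oxaR* promoter, so *oxaR* is not transcribed.
So OxaR is not produced.
With no repressor bound, *lutD* is transcribed.
So LutD is produced and active.
With repressor LutD bound, *irpF* is not transcribed.
So IrpF is not produced.
With no repressor bound, *velX* is transcribed.
So VelX is produced and active.
With repressor VelX bound, *qilU* is not transcribed.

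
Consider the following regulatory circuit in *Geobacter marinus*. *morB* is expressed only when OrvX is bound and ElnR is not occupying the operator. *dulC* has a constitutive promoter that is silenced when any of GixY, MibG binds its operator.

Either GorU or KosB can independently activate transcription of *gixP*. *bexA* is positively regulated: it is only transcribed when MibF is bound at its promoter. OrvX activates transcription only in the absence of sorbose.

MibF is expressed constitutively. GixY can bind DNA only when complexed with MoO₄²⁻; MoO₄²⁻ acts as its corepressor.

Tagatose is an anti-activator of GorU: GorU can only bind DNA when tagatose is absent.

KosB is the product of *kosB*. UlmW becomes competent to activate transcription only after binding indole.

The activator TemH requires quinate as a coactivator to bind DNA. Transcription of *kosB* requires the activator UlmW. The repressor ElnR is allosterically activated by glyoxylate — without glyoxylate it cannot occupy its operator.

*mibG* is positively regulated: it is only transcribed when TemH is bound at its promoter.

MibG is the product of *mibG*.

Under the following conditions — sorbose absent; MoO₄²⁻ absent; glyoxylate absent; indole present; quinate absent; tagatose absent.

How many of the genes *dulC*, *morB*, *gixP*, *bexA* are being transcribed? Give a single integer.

4

MoO₄²⁻ is absent, so GixY is inactive.
Quinate is absent, so TemH is inactive.
Required activator TemH is absent, so *mibG* is not transcribed.
So MibG is not produced.
With no repressor bound, *dulC* is transcribed.
→ *dulC* is ON.
Glyoxylate is absent, so ElnR is inactive.
Sorbose is absent, so OrvX is active.
No repressor is bound and OrvX is active, so *morB* is transcribed.
→ *morB* is ON.
Tagatose is absent, so GorU is active.
Indole is present, so UlmW is active.
No repressor is bound and UlmW is active, so *kosB* is transcribed.
So KosB is produced and active.
Activator GorU is present, so *gixP* is transcribed.
→ *gixP* is ON.
MibF is produced constitutively and is active.
No repressor is bound and MibF is active, so *bexA* is transcribed.
→ *bexA* is ON.
4 of the 4 genes are transcribed.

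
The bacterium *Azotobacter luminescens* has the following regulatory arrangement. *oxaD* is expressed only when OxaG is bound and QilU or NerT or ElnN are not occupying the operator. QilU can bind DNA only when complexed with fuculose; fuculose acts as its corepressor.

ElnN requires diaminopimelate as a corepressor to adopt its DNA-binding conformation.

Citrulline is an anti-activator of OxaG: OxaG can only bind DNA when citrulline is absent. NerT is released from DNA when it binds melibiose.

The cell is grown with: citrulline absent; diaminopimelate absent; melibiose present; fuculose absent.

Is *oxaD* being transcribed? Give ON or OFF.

ON

Citrulline is absent, so OxaG is active.
Fuculose is absent, so QilU is inactive.
Melibiose is present, so NerT is inactive.
Diaminopimelate is absent, so ElnN is inactive.
No repressor is bound and OxaG is active, so *oxaD* is transcribed.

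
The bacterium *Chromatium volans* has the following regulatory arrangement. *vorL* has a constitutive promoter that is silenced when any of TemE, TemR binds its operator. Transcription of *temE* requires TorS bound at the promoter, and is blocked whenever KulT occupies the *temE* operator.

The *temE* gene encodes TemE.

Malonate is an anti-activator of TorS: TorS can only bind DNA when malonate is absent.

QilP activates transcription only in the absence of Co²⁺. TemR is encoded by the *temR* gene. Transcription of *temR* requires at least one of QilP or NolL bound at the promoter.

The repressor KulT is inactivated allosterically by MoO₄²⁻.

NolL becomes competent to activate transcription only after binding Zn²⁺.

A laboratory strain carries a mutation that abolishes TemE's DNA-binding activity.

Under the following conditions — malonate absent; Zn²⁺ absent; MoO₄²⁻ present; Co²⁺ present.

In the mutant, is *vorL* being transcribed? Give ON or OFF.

TemE is non-functional in this strain, so it has no effect.
Co²⁺ is present, so QilP is inactive.
Zn²⁺ is absent, so NolL is inactive.
No activator is available at the *temR* promoter, so *temR* is not transcribed.
So TemR is not produced.
With no repressor bound, *vorL* is transcribed.

ON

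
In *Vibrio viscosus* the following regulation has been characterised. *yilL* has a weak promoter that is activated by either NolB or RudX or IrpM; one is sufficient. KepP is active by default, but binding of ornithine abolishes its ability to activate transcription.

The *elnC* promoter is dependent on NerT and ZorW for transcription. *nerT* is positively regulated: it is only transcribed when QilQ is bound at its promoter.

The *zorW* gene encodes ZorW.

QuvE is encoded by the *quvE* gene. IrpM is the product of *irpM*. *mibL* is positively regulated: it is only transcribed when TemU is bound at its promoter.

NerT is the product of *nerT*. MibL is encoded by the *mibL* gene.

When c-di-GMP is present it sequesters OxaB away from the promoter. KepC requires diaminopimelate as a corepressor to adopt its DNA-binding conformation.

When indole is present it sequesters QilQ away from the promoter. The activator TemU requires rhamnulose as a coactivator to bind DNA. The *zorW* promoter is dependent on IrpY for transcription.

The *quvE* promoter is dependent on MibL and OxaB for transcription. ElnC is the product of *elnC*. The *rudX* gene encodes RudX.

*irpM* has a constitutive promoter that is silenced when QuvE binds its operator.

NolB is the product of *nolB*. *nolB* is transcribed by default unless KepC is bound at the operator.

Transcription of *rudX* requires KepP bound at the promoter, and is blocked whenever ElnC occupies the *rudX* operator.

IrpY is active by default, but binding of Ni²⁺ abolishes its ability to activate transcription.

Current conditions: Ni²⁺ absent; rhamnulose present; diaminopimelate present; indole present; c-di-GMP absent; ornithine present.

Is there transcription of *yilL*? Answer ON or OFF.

OFF

Diaminopimelate is present, so KepC is active.
With repressor KepC bound, *nolB* is not transcribed.
So NolB is not produced.
Ornithine is present, so KepP is inactive.
Indole is present, so QilQ is inactive.
Required activator QilQ is absent, so *nerT* is not transcribed.
So NerT is not produced.
Ni²⁺ is absent, so IrpY is active.
No repressor is bound and IrpY is active, so *zorW* is transcribed.
So ZorW is produced and active.
Required activator NerT is absent, so *elnC* is not transcribed.
So ElnC is not produced.
Required activator KepP is absent, so *rudX* is not transcribed.
So RudX is not produced.
Rhamnulose is present, so TemU is active.
No repressor is bound and TemU is active, so *mibL* is transcribed.
So MibL is produced and active.
c-di-GMP is absent, so OxaB is active.
No repressor is bound and MibL and OxaB are active, so *quvE* is transcribed.
So QuvE is produced and active.
With repressor QuvE bound, *irpM* is not transcribed.
So IrpM is not produced.
No activator is available at the *yilL* promoter, so *yilL* is not transcribed.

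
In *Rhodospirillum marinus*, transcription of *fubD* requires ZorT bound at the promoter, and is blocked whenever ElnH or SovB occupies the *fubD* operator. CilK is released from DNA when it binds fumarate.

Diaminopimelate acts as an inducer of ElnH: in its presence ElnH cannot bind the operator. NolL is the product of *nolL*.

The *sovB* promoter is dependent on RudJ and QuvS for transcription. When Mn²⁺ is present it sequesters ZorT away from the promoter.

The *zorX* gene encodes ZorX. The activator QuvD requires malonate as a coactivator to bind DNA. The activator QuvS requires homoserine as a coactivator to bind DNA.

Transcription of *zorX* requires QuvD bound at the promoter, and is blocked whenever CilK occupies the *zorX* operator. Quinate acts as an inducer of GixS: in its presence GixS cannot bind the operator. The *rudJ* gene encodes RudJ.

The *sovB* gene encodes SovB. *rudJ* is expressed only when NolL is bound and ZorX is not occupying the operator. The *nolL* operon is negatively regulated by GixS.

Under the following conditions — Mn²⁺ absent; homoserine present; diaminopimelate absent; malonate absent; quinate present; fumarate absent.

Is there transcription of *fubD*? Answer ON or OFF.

OFF

Diaminopimelate is absent, so ElnH is active.
Quinate is present, so GixS is inactive.
With no repressor bound, *nolL* is transcribed.
So NolL is produced and active.
Fumarate is absent, so CilK is active.
Malonate is absent, so QuvD is inactive.
With repressor CilK bound, *zorX* is not transcribed.
So ZorX is not produced.
No repressor is bound and NolL is active, so *rudJ* is transcribed.
So RudJ is produced and active.
Homoserine is present, so QuvS is active.
No repressor is bound and RudJ and QuvS are active, so *sovB* is transcribed.
So SovB is produced and active.
Mn²⁺ is absent, so ZorT is active.
With repressor ElnH bound, *fubD* is not transcribed.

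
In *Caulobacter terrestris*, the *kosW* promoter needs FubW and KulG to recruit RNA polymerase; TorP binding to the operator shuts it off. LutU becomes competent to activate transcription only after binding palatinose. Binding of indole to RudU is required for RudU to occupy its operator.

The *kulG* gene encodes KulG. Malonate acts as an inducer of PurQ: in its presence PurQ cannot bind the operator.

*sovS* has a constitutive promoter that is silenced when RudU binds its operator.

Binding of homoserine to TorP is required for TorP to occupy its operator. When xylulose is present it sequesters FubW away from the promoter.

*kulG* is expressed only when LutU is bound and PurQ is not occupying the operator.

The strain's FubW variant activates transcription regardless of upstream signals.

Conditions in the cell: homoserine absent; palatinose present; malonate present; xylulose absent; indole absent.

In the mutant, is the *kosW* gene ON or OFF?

ON

FubW is constitutively active in this strain.
Palatinose is present, so LutU is active.
Malonate is present, so PurQ is inactive.
No repressor is bound and LutU is active, so *kulG* is transcribed.
So KulG is produced and active.
Homoserine is absent, so TorP is inactive.
No repressor is bound and FubW and KulG are active, so *kosW* is transcribed.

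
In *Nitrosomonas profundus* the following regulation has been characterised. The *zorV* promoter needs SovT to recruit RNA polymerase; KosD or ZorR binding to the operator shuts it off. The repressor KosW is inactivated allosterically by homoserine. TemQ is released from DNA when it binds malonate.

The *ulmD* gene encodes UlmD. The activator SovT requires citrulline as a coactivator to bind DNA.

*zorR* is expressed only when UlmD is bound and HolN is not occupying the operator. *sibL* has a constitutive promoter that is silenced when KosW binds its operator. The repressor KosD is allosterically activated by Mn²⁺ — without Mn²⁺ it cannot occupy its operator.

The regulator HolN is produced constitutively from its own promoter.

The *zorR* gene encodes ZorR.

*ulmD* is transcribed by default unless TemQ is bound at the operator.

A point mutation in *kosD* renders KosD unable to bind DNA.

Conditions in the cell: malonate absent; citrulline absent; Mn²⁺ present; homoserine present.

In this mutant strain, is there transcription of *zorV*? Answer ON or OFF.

OFF

KosD is non-functional in this strain, so it has no effect.
Citrulline is absent, so SovT is inactive.
Malonate is absent, so TemQ is active.
With repressor TemQ bound, *ulmD* is not transcribed.
So UlmD is not produced.
HolN is produced constitutively and is active.
With repressor HolN bound, *zorR* is not transcribed.
So ZorR is not produced.
Required activator SovT is absent, so *zorV* is not transcribed.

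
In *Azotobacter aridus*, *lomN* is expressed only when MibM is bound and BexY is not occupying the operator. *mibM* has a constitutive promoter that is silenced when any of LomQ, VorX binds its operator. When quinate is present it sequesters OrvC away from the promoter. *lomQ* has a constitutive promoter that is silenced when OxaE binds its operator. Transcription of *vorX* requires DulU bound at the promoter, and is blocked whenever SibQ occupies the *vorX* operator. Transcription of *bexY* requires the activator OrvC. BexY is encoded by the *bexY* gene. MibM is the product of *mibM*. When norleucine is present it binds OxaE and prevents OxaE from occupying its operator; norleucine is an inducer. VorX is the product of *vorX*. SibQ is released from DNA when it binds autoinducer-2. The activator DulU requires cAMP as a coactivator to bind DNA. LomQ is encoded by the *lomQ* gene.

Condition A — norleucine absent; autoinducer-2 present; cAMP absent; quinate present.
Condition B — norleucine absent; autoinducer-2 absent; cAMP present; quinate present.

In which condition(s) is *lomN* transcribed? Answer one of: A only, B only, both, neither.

both

Condition A:
Norleucine is absent, so OxaE is active.
With repressor OxaE bound, *lomQ* is not transcribed.
So LomQ is not produced.
Autoinducer-2 is present, so SibQ is inactive.
cAMP is absent, so DulU is inactive.
Required activator DulU is absent, so *vorX* is not transcribed.
So VorX is not produced.
With no repressor bound, *mibM* is transcribed.
So MibM is produced and active.
Quinate is present, so OrvC is inactive.
Required activator OrvC is absent, so *bexY* is not transcribed.
So BexY is not produced.
No repressor is bound and MibM is active, so *lomN* is transcribed.
→ *lomN* is ON in A.
Condition B:
Norleucine is absent, so OxaE is active.
With repressor OxaE bound, *lomQ* is not transcribed.
So LomQ is not produced.
Autoinducer-2 is absent, so SibQ is active.
cAMP is present, so DulU is active.
With repressor SibQ bound, *vorX* is not transcribed.
So VorX is not produced.
With no repressor bound, *mibM* is transcribed.
So MibM is produced and active.
Quinate is present, so OrvC is inactive.
Required activator OrvC is absent, so *bexY* is not transcribed.
So BexY is not produced.
No repressor is bound and MibM is active, so *lomN* is transcribed.
→ *lomN* is ON in B.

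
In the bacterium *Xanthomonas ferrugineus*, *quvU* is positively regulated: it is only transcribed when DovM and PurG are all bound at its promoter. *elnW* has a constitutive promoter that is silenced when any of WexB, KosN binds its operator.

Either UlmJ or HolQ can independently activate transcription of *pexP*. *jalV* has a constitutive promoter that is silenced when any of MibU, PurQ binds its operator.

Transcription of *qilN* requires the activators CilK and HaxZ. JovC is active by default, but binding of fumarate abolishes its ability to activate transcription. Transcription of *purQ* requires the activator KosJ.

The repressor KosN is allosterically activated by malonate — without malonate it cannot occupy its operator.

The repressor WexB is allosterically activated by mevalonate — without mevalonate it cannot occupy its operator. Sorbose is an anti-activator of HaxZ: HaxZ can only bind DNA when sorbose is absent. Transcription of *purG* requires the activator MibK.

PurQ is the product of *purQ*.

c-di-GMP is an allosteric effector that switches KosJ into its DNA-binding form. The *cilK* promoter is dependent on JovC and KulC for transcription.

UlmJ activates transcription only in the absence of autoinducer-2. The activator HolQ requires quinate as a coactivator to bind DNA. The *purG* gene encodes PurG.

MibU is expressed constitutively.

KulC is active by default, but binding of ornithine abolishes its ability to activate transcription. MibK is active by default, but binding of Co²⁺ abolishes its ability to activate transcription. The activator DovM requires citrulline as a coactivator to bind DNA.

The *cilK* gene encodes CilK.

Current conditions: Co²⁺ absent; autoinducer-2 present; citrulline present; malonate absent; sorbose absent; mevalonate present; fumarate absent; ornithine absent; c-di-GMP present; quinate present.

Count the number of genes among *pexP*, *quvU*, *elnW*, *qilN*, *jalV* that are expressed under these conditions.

Autoinducer-2 is present, so UlmJ is inactive.
Quinate is present, so HolQ is active.
Activator HolQ is present, so *pexP* is transcribed.
→ *pexP* is ON.
Citrulline is present, so DovM is active.
Co²⁺ is absent, so MibK is active.
No repressor is bound and MibK is active, so *purG* is transcribed.
So PurG is produced and active.
No repressor is bound and DovM and PurG are active, so *quvU* is transcribed.
→ *quvU* is ON.
Mevalonate is present, so WexB is active.
Malonate is absent, so KosN is inactive.
With repressor WexB bound, *elnW* is not transcribed.
→ *elnW* is OFF.
Fumarate is absent, so JovC is active.
Ornithine is absent, so KulC is active.
No repressor is bound and JovC and KulC are active, so *cilK* is transcribed.
So CilK is produced and active.
Sorbose is absent, so HaxZ is active.
No repressor is bound and CilK and HaxZ are active, so *qilN* is transcribed.
→ *qilN* is ON.
MibU is produced constitutively and is active.
c-di-GMP is present, so KosJ is active.
No repressor is bound and KosJ is active, so *purQ* is transcribed.
So PurQ is produced and active.
With repressor MibU bound, *jalV* is not transcribed.
→ *jalV* is OFF.
3 of the 5 genes are transcribed.

3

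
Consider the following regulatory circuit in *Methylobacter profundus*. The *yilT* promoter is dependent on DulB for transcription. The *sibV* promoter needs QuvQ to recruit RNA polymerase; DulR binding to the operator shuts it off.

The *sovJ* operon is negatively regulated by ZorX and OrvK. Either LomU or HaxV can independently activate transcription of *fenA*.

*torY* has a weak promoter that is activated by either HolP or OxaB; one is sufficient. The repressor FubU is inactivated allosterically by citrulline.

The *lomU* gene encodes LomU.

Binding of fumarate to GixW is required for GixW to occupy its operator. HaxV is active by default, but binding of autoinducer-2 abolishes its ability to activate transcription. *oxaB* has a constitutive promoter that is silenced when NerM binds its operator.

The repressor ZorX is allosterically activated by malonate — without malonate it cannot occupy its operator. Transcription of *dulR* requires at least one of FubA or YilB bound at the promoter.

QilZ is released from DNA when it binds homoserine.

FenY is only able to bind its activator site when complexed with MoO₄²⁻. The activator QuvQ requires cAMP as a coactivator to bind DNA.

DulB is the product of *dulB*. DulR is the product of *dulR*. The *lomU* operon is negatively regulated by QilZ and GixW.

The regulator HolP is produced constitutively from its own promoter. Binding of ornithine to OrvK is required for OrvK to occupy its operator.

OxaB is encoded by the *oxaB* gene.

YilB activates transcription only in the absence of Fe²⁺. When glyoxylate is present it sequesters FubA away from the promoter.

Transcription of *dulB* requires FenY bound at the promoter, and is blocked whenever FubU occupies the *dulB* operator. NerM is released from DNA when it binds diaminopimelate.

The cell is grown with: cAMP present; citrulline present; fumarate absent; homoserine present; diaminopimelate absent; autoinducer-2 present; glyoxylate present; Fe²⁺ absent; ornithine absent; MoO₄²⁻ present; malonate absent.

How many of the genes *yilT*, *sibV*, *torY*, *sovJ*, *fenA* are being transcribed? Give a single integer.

Citrulline is present, so FubU is inactive.
MoO₄²⁻ is present, so FenY is active.
No repressor is bound and FenY is active, so *dulB* is transcribed.
So DulB is produced and active.
No repressor is bound and DulB is active, so *yilT* is transcribed.
→ *yilT* is ON.
Glyoxylate is present, so FubA is inactive.
Fe²⁺ is absent, so YilB is active.
Activator YilB is present, so *dulR* is transcribed.
So DulR is produced and active.
cAMP is present, so QuvQ is active.
With repressor DulR bound, *sibV* is not transcribed.
→ *sibV* is OFF.
HolP is produced constitutively and is active.
Diaminopimelate is absent, so NerM is active.
With repressor NerM bound, *oxaB* is not transcribed.
So OxaB is not produced.
Activator HolP is present, so *torY* is transcribed.
→ *torY* is ON.
Malonate is absent, so ZorX is inactive.
Ornithine is absent, so OrvK is inactive.
With no repressor bound, *sovJ* is transcribed.
→ *sovJ* is ON.
Homoserine is present, so QilZ is inactive.
Fumarate is absent, so GixW is inactive.
With no repressor bound, *lomU* is transcribed.
So LomU is produced and active.
Autoinducer-2 is present, so HaxV is inactive.
Activator LomU is present, so *fenA* is transcribed.
→ *fenA* is ON.
4 of the 5 genes are transcribed.

4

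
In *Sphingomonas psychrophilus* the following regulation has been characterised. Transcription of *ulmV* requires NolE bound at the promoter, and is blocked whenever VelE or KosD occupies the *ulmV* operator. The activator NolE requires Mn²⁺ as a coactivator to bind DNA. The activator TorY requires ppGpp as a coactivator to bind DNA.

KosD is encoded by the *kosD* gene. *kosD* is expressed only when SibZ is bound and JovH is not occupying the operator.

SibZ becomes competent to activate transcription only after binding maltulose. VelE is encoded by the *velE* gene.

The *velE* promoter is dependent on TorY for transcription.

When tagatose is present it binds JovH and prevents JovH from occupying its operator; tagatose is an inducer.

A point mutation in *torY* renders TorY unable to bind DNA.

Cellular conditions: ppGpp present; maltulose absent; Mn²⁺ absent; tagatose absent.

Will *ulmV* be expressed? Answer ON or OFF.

Mn²⁺ is absent, so NolE is inactive.
TorY is non-functional in this strain, so it has no effect.
Required activator TorY is absent, so *velE* is not transcribed.
So VelE is not produced.
Maltulose is absent, so SibZ is inactive.
Tagatose is absent, so JovH is active.
With repressor JovH bound, *kosD* is not transcribed.
So KosD is not produced.
Required activator NolE is absent, so *ulmV* is not transcribed.

OFF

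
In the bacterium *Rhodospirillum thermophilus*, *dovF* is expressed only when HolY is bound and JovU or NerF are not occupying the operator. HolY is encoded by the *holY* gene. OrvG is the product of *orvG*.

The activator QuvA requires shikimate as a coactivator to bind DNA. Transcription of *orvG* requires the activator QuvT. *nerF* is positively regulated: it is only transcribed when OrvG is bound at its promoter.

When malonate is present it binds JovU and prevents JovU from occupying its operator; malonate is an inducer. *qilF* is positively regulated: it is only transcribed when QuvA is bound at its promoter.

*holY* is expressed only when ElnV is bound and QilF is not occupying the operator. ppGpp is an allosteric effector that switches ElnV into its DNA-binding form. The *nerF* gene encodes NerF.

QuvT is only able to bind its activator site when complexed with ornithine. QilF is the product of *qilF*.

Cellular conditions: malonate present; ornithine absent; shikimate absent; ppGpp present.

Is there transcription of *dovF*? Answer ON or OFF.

ON

Shikimate is absent, so QuvA is inactive.
Required activator QuvA is absent, so *qilF* is not transcribed.
So QilF is not produced.
ppGpp is present, so ElnV is active.
No repressor is bound and ElnV is active, so *holY* is transcribed.
So HolY is produced and active.
Malonate is present, so JovU is inactive.
Ornithine is absent, so QuvT is inactive.
Required activator QuvT is absent, so *orvG* is not transcribed.
So OrvG is not produced.
Required activator OrvG is absent, so *nerF* is not transcribed.
So NerF is not produced.
No repressor is bound and HolY is active, so *dovF* is transcribed.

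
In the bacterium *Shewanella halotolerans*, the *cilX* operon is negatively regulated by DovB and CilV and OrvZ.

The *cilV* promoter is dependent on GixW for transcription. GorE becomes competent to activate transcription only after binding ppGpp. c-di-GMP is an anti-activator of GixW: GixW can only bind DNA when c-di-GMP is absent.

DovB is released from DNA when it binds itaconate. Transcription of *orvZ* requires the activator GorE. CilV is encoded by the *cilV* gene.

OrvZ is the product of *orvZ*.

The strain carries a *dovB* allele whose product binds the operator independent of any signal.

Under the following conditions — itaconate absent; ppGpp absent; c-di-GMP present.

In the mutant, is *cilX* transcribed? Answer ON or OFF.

DovB is constitutively active in this strain.
c-di-GMP is present, so GixW is inactive.
Required activator GixW is absent, so *cilV* is not transcribed.
So CilV is not produced.
ppGpp is absent, so GorE is inactive.
Required activator GorE is absent, so *orvZ* is not transcribed.
So OrvZ is not produced.
With repressor DovB bound, *cilX* is not transcribed.

OFF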